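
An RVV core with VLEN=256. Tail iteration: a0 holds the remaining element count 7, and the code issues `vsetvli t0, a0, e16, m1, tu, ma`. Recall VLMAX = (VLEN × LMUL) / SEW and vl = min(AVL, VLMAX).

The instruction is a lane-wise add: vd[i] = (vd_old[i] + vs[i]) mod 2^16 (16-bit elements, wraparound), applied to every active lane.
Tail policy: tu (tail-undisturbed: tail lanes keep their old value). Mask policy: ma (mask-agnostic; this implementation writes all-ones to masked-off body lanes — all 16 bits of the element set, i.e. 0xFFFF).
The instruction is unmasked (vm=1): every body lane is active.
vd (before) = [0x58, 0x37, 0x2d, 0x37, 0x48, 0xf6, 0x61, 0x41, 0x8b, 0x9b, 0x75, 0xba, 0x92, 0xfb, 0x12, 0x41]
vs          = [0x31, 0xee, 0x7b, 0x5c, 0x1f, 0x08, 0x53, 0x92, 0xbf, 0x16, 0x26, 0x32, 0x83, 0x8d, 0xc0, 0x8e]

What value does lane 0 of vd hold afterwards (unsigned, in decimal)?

VLMAX = VLEN×LMUL/SEW = 256×1/16 = 16
vl ← min(7, 16) = 7
lane  0: add(0x58,0x31) ⇒ 0x89
lane  1: add(0x37,0xee) ⇒ 0x125
lane  2: add(0x2d,0x7b) ⇒ 0xa8
lane  3: add(0x37,0x5c) ⇒ 0x93
lane  4: add(0x48,0x1f) ⇒ 0x67
lane  5: add(0xf6,0x08) ⇒ 0xfe
lane  6: add(0x61,0x53) ⇒ 0xb4
lane  7: tail/keep ⇒ 0x41
lane  8: tail/keep ⇒ 0x8b
lane  9: tail/keep ⇒ 0x9b
lane 10: tail/keep ⇒ 0x75
lane 11: tail/keep ⇒ 0xba
lane 12: tail/keep ⇒ 0x92
lane 13: tail/keep ⇒ 0xfb
lane 14: tail/keep ⇒ 0x12
lane 15: tail/keep ⇒ 0x41

vd[0] = 137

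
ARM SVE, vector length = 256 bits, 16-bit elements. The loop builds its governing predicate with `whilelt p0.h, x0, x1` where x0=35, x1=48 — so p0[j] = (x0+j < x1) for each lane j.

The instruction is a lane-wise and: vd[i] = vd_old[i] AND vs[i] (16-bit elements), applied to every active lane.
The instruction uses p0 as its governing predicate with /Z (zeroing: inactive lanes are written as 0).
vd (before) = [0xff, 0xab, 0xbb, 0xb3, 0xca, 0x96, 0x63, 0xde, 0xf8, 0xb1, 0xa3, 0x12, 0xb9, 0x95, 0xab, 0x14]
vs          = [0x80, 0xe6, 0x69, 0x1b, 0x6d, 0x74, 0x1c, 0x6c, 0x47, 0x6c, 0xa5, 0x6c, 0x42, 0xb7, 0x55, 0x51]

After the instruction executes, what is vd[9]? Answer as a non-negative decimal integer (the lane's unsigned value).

register lanes = 256/16 = 16
active while 35+j < 48, i.e. j ∈ [0,13) capped at 16 ⇒ 13
vd[0] and(0xff,0x80) -> 0x80
vd[1] and(0xab,0xe6) -> 0xa2
vd[2] and(0xbb,0x69) -> 0x29
vd[3] and(0xb3,0x1b) -> 0x13
vd[4] and(0xca,0x6d) -> 0x48
vd[5] and(0x96,0x74) -> 0x14
vd[6] and(0x63,0x1c) -> 0x00
vd[7] and(0xde,0x6c) -> 0x4c
vd[8] and(0xf8,0x47) -> 0x40
vd[9] and(0xb1,0x6c) -> 0x20
vd[10] and(0xa3,0xa5) -> 0xa1
vd[11] and(0x12,0x6c) -> 0x00
vd[12] and(0xb9,0x42) -> 0x00
vd[13] tail/zero -> 0x00
vd[14] tail/zero -> 0x00
vd[15] tail/zero -> 0x00

vd[9] = 32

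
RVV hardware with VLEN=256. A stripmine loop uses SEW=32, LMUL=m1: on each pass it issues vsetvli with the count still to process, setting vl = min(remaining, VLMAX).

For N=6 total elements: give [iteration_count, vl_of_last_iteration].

[iterations, last_vl] = [1, 6]

VLMAX = (256 × 1) / 32 = 8 lanes
N=6: ⌈6/8⌉ = 1 iters; last vl = 6 − 0×8 = 6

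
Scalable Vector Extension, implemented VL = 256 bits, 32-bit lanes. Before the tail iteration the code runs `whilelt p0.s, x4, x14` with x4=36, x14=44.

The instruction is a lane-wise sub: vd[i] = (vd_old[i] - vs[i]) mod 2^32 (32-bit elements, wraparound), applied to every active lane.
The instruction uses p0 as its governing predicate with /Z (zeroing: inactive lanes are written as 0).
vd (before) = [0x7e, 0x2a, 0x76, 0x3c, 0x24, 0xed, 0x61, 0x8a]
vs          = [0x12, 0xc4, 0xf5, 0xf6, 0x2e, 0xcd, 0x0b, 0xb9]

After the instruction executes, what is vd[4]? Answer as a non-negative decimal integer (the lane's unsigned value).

register lanes = 256/32 = 8
active while 36+j < 44, i.e. j ∈ [0,8) capped at 8 ⇒ 8
[0] sub(0x7e,0x12) = 0x6c
[1] sub(0x2a,0xc4) = 0xffffff66
[2] sub(0x76,0xf5) = 0xffffff81
[3] sub(0x3c,0xf6) = 0xffffff46
[4] sub(0x24,0x2e) = 0xfffffff6
[5] sub(0xed,0xcd) = 0x20
[6] sub(0x61,0x0b) = 0x56
[7] sub(0x8a,0xb9) = 0xffffffd1

vd[4] = 4294967286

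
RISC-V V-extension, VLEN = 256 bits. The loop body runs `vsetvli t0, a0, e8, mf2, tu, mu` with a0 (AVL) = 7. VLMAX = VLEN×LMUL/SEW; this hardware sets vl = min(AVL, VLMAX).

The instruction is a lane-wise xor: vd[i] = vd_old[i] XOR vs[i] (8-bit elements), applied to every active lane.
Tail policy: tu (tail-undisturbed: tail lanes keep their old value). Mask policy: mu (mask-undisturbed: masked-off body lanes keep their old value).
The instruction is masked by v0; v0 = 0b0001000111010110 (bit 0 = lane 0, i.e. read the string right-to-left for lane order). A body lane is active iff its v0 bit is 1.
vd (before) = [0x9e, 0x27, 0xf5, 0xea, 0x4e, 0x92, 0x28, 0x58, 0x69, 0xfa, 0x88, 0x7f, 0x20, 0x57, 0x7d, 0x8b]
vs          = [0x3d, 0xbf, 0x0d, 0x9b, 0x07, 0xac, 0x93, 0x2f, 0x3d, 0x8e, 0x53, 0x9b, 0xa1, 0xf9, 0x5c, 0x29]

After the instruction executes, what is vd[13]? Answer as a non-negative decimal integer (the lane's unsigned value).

lanes per group: 256·1/2/8 = 16
AVL=7 ≤ VLMAX=16, so vl = 7
[0] mask-off/keep = 0x9e
[1] xor(0x27,0xbf) = 0x98
[2] xor(0xf5,0x0d) = 0xf8
[3] mask-off/keep = 0xea
[4] xor(0x4e,0x07) = 0x49
[5] mask-off/keep = 0x92
[6] xor(0x28,0x93) = 0xbb
[7] tail/keep = 0x58
[8] tail/keep = 0x69
[9] tail/keep = 0xfa
[10] tail/keep = 0x88
[11] tail/keep = 0x7f
[12] tail/keep = 0x20
[13] tail/keep = 0x57
[14] tail/keep = 0x7d
[15] tail/keep = 0x8b

vd[13] = 87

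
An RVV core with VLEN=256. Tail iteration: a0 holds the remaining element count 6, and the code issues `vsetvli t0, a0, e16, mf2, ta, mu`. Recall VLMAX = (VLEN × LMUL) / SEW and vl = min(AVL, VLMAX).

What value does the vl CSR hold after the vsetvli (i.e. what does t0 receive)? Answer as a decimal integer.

vl = 6

VLMAX = VLEN×LMUL/SEW = 256×1/2/16 = 8
vl = min(AVL, VLMAX) = min(6, 8) = 6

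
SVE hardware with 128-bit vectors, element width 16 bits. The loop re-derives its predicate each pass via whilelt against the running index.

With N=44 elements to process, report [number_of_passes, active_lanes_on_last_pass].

register lanes = 128/16 = 8
44 elements at 8/iter → 6 passes, remainder 4 on the last

[iterations, last_vl] = [6, 4]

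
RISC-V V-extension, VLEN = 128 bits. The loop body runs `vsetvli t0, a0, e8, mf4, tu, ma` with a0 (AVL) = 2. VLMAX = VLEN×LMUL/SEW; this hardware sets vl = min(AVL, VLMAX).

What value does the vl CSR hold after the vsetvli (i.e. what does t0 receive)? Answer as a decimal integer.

VLMAX = VLEN×LMUL/SEW = 128×1/4/8 = 4
vl = min(AVL, VLMAX) = min(2, 4) = 2

vl = 2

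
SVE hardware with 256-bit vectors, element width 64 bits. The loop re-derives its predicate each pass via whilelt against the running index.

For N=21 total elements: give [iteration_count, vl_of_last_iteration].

[iterations, last_vl] = [6, 1]

256-bit reg / 64-bit elem → 4 lanes
iterations = ceil(21/4) = 6; final-pass vl = 1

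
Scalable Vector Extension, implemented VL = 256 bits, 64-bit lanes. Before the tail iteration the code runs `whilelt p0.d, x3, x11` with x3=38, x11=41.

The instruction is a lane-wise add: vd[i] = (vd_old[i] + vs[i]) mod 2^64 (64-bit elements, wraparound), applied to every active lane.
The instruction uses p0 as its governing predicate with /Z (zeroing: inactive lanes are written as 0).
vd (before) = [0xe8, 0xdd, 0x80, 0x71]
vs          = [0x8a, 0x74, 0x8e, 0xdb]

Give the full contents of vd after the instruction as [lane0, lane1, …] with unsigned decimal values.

lane count: 256 div 64 = 4
p0[j] = (38+j < 41); true for j=0..2 → 3 lanes set
vd[0] add(0xe8,0x8a) -> 0x172
vd[1] add(0xdd,0x74) -> 0x151
vd[2] add(0x80,0x8e) -> 0x10e
vd[3] tail/zero -> 0x00

vd = [370, 337, 270, 0]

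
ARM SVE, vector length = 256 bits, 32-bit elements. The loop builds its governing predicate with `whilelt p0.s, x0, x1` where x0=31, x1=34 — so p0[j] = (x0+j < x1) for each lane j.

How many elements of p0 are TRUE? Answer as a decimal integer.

vl = 3

register lanes = 256/32 = 8
whilelt: lane j active iff 31+j < 34 → j < 3 → 3 active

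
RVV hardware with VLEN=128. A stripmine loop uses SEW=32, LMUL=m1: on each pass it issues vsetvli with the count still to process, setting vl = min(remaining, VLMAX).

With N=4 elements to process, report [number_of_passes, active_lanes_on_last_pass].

lanes per group: 128·1/32 = 4
N=4: ⌈4/4⌉ = 1 iters; last vl = 4 − 0×4 = 4

[iterations, last_vl] = [1, 4]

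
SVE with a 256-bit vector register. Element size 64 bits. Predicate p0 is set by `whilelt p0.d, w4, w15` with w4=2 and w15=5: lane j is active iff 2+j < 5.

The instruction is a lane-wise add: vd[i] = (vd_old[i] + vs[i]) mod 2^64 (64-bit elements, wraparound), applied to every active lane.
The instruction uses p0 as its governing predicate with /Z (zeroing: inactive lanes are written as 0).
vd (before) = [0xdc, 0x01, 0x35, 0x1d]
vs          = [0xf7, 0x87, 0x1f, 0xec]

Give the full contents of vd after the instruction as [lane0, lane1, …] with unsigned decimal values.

register lanes = 256/64 = 4
active while 2+j < 5, i.e. j ∈ [0,3) capped at 4 ⇒ 3
[0] add(0xdc,0xf7) = 0x1d3
[1] add(0x01,0x87) = 0x88
[2] add(0x35,0x1f) = 0x54
[3] tail/zero = 0x00

vd = [467, 136, 84, 0]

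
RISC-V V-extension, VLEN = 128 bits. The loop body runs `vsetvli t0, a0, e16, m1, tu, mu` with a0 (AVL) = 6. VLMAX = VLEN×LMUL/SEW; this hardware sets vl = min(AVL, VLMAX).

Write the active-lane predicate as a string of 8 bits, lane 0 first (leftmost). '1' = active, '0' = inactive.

predicate = 11111100

lanes per group: 128·1/16 = 8
AVL=6 ≤ VLMAX=8, so vl = 6
bits (lane 0 leftmost): 11111100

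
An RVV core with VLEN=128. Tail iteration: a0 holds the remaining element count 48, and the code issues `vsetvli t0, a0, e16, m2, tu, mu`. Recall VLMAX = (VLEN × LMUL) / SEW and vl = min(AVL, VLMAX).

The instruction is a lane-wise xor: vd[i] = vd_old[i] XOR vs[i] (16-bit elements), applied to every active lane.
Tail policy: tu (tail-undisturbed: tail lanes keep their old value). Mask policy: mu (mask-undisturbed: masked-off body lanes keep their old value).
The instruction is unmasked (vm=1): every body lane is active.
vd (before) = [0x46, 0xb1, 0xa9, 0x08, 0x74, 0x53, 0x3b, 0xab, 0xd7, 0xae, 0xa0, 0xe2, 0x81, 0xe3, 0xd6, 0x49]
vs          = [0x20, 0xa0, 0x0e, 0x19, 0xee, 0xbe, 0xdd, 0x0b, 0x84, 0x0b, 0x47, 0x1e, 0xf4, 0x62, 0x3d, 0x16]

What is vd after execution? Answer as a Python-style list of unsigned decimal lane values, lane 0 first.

vd = [102, 17, 167, 17, 154, 237, 230, 160, 83, 165, 231, 252, 117, 129, 235, 95]

VLMAX = VLEN×LMUL/SEW = 128×2/16 = 16
vl = min(AVL, VLMAX) = min(48, 16) = 16
[0] xor(0x46,0x20) = 0x66
[1] xor(0xb1,0xa0) = 0x11
[2] xor(0xa9,0x0e) = 0xa7
[3] xor(0x08,0x19) = 0x11
[4] xor(0x74,0xee) = 0x9a
[5] xor(0x53,0xbe) = 0xed
[6] xor(0x3b,0xdd) = 0xe6
[7] xor(0xab,0x0b) = 0xa0
[8] xor(0xd7,0x84) = 0x53
[9] xor(0xae,0x0b) = 0xa5
[10] xor(0xa0,0x47) = 0xe7
[11] xor(0xe2,0x1e) = 0xfc
[12] xor(0x81,0xf4) = 0x75
[13] xor(0xe3,0x62) = 0x81
[14] xor(0xd6,0x3d) = 0xeb
[15] xor(0x49,0x16) = 0x5f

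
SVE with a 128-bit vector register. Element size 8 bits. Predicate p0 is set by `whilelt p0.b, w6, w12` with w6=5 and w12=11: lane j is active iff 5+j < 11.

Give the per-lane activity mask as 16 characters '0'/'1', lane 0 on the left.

predicate = 1111110000000000

lane count: 128 div 8 = 16
active while 5+j < 11, i.e. j ∈ [0,6) capped at 16 ⇒ 6
bits (lane 0 leftmost): 1111110000000000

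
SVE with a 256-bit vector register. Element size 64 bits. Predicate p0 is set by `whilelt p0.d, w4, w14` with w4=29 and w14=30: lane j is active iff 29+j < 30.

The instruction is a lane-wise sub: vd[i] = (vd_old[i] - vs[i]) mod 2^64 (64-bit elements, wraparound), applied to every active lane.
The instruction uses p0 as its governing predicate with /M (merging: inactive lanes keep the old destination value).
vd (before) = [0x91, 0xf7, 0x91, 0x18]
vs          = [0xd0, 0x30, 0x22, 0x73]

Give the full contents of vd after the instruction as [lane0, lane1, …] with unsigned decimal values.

256-bit reg / 64-bit elem → 4 lanes
active while 29+j < 30, i.e. j ∈ [0,1) capped at 4 ⇒ 1
  i=0: sub(0x91,0xd0) → 18446744073709551553
  i=1: tail/keep → 247
  i=2: tail/keep → 145
  i=3: tail/keep → 24

vd = [18446744073709551553, 247, 145, 24]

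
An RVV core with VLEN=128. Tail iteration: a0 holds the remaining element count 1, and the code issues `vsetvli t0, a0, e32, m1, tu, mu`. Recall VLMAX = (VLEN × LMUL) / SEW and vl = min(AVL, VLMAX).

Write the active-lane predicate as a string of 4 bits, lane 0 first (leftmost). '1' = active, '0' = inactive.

predicate = 1000

VLMAX = (128 × 1) / 32 = 4 lanes
vl = min(AVL, VLMAX) = min(1, 4) = 1
bits (lane 0 leftmost): 1000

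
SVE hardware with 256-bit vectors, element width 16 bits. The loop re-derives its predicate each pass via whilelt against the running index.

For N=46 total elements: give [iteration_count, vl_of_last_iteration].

[iterations, last_vl] = [3, 14]

register lanes = 256/16 = 16
46 elements at 16/iter → 3 passes, remainder 14 on the last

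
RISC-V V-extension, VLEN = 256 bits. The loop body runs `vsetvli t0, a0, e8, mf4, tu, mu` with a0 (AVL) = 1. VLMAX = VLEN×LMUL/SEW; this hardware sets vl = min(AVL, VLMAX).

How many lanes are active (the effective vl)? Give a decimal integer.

vl = 1

lanes per group: 256·1/4/8 = 8
vl ← min(1, 8) = 1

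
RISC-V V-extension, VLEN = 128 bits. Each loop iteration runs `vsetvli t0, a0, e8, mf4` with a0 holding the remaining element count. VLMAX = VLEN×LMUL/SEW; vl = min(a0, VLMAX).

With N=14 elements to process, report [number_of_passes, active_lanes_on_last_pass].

VLMAX = VLEN×LMUL/SEW = 128×1/4/8 = 4
N=14: ⌈14/4⌉ = 4 iters; last vl = 14 − 3×4 = 2

[iterations, last_vl] = [4, 2]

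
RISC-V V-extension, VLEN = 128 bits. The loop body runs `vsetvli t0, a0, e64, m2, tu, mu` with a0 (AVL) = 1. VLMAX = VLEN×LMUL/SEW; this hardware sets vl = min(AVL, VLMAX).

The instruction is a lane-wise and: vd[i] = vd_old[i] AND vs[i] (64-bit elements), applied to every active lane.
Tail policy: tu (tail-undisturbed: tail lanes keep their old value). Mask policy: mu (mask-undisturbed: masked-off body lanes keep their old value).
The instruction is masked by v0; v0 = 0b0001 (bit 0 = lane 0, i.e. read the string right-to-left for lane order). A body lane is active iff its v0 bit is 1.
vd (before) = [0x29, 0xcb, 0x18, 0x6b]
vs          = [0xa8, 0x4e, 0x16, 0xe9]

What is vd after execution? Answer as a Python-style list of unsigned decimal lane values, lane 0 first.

vd = [40, 203, 24, 107]

VLMAX = VLEN×LMUL/SEW = 128×2/64 = 4
vl ← min(1, 4) = 1
[0] and(0x29,0xa8) = 0x28
[1] tail/keep = 0xcb
[2] tail/keep = 0x18
[3] tail/keep = 0x6b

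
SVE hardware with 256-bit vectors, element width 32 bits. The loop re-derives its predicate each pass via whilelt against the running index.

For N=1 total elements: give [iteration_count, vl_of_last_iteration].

lane count: 256 div 32 = 8
1 elements at 8/iter → 1 passes, remainder 1 on the last

[iterations, last_vl] = [1, 1]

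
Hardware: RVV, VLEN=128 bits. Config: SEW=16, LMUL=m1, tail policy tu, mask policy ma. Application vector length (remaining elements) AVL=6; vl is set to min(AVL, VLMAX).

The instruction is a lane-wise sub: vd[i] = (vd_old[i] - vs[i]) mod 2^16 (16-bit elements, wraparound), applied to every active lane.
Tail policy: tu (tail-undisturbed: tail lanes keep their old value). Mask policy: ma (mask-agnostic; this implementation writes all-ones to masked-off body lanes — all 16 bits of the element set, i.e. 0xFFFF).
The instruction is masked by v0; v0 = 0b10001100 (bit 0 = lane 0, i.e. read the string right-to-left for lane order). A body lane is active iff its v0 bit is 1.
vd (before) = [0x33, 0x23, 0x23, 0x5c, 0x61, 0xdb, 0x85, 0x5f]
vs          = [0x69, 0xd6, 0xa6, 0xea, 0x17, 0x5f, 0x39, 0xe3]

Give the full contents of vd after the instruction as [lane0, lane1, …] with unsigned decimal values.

lanes per group: 128·1/16 = 8
vl ← min(6, 8) = 6
[0] mask-off/ones = 0xffff
[1] mask-off/ones = 0xffff
[2] sub(0x23,0xa6) = 0xff7d
[3] sub(0x5c,0xea) = 0xff72
[4] mask-off/ones = 0xffff
[5] mask-off/ones = 0xffff
[6] tail/keep = 0x85
[7] tail/keep = 0x5f

vd = [65535, 65535, 65405, 65394, 65535, 65535, 133, 95]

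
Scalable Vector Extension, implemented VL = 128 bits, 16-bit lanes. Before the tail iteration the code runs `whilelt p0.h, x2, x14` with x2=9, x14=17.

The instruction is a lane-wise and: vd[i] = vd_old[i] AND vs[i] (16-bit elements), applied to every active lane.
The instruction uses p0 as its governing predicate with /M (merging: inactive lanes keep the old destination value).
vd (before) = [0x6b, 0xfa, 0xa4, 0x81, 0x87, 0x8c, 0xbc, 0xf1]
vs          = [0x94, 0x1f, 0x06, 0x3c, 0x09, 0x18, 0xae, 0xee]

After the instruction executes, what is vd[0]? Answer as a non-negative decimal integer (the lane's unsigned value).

vd[0] = 0

register lanes = 128/16 = 8
p0[j] = (9+j < 17); true for j=0..7 → 8 lanes set
  i=0: and(0x6b,0x94) → 0
  i=1: and(0xfa,0x1f) → 26
  i=2: and(0xa4,0x06) → 4
  i=3: and(0x81,0x3c) → 0
  i=4: and(0x87,0x09) → 1
  i=5: and(0x8c,0x18) → 8
  i=6: and(0xbc,0xae) → 172
  i=7: and(0xf1,0xee) → 224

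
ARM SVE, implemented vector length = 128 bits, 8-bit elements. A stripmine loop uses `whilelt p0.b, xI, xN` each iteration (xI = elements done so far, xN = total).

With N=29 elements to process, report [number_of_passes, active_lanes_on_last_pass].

register lanes = 128/8 = 16
29 elements at 16/iter → 2 passes, remainder 13 on the last

[iterations, last_vl] = [2, 13]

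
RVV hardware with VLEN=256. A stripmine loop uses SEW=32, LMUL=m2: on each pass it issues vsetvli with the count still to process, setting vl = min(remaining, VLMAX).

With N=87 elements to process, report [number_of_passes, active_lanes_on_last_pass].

lanes per group: 256·2/32 = 16
N=87: ⌈87/16⌉ = 6 iters; last vl = 87 − 5×16 = 7

[iterations, last_vl] = [6, 7]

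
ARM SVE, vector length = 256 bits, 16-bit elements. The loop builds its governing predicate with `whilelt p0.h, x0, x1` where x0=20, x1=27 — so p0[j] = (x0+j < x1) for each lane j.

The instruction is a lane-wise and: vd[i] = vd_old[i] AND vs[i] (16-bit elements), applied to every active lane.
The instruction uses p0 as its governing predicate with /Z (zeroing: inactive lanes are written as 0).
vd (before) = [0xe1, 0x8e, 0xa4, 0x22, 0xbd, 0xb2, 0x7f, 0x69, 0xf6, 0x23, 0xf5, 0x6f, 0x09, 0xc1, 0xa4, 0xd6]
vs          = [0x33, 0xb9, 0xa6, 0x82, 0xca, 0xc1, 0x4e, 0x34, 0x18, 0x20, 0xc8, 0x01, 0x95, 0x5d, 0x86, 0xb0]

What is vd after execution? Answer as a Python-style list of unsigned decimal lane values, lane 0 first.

vd = [33, 136, 164, 2, 136, 128, 78, 0, 0, 0, 0, 0, 0, 0, 0, 0]

lane count: 256 div 16 = 16
whilelt: lane j active iff 20+j < 27 → j < 7 → 7 active
  i=0: and(0xe1,0x33) → 33
  i=1: and(0x8e,0xb9) → 136
  i=2: and(0xa4,0xa6) → 164
  i=3: and(0x22,0x82) → 2
  i=4: and(0xbd,0xca) → 136
  i=5: and(0xb2,0xc1) → 128
  i=6: and(0x7f,0x4e) → 78
  i=7: tail/zero → 0
  i=8: tail/zero → 0
  i=9: tail/zero → 0
  i=10: tail/zero → 0
  i=11: tail/zero → 0
  i=12: tail/zero → 0
  i=13: tail/zero → 0
  i=14: tail/zero → 0
  i=15: tail/zero → 0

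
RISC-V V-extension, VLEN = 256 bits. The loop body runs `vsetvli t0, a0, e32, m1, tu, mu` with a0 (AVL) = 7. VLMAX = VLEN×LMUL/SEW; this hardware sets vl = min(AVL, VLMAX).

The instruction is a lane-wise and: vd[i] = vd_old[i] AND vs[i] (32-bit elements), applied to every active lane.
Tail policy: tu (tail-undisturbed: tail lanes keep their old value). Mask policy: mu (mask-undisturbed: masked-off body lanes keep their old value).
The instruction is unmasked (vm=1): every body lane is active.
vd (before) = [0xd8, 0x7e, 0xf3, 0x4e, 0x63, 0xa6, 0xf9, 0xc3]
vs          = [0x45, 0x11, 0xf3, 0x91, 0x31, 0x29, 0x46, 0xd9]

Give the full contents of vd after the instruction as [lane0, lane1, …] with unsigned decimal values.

vd = [64, 16, 243, 0, 33, 32, 64, 195]

lanes per group: 256·1/32 = 8
AVL=7 ≤ VLMAX=8, so vl = 7
vd[0] and(0xd8,0x45) -> 0x40
vd[1] and(0x7e,0x11) -> 0x10
vd[2] and(0xf3,0xf3) -> 0xf3
vd[3] and(0x4e,0x91) -> 0x00
vd[4] and(0x63,0x31) -> 0x21
vd[5] and(0xa6,0x29) -> 0x20
vd[6] and(0xf9,0x46) -> 0x40
vd[7] tail/keep -> 0xc3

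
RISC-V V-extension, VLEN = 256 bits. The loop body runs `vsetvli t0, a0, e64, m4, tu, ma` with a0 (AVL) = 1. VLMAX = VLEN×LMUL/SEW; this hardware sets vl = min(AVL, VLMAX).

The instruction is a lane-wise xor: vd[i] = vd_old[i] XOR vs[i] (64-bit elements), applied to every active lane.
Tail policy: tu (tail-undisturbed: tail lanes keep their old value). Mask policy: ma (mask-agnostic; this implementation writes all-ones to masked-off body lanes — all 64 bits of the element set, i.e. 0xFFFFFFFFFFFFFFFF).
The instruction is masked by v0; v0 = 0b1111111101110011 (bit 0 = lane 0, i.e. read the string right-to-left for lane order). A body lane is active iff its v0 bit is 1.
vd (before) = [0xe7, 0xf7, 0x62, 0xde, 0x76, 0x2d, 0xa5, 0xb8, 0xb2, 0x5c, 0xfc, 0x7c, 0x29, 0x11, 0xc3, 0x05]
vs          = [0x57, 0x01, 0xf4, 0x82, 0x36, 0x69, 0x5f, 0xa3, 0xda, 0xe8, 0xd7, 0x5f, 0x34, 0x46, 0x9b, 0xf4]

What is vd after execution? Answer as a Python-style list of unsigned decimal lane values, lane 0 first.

vd = [176, 247, 98, 222, 118, 45, 165, 184, 178, 92, 252, 124, 41, 17, 195, 5]

VLMAX = (256 × 4) / 64 = 16 lanes
AVL=1 ≤ VLMAX=16, so vl = 1
lane  0: xor(0xe7,0x57) ⇒ 0xb0
lane  1: tail/keep ⇒ 0xf7
lane  2: tail/keep ⇒ 0x62
lane  3: tail/keep ⇒ 0xde
lane  4: tail/keep ⇒ 0x76
lane  5: tail/keep ⇒ 0x2d
lane  6: tail/keep ⇒ 0xa5
lane  7: tail/keep ⇒ 0xb8
lane  8: tail/keep ⇒ 0xb2
lane  9: tail/keep ⇒ 0x5c
lane 10: tail/keep ⇒ 0xfc
lane 11: tail/keep ⇒ 0x7c
lane 12: tail/keep ⇒ 0x29
lane 13: tail/keep ⇒ 0x11
lane 14: tail/keep ⇒ 0xc3
lane 15: tail/keep ⇒ 0x05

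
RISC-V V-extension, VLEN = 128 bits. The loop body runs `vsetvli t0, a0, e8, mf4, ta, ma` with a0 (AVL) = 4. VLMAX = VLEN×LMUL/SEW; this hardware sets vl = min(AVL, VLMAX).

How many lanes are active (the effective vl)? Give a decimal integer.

lanes per group: 128·1/4/8 = 4
vl = min(AVL, VLMAX) = min(4, 4) = 4

vl = 4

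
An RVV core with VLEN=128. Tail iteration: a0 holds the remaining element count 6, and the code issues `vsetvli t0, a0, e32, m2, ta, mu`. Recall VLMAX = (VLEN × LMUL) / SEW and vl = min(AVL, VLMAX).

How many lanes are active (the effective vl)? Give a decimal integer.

lanes per group: 128·2/32 = 8
vl ← min(6, 8) = 6

vl = 6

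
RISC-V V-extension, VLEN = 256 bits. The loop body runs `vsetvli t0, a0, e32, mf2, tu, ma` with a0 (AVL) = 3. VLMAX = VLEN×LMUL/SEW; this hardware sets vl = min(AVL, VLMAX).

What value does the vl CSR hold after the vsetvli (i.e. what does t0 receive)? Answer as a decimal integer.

VLMAX = (256 × 1/2) / 32 = 4 lanes
vl ← min(3, 4) = 3

vl = 3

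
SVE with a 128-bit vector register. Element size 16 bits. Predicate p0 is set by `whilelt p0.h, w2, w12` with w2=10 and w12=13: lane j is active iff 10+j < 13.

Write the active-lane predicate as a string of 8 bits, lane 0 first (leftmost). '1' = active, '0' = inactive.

predicate = 11100000

128-bit reg / 16-bit elem → 8 lanes
active while 10+j < 13, i.e. j ∈ [0,3) capped at 8 ⇒ 3
bits (lane 0 leftmost): 11100000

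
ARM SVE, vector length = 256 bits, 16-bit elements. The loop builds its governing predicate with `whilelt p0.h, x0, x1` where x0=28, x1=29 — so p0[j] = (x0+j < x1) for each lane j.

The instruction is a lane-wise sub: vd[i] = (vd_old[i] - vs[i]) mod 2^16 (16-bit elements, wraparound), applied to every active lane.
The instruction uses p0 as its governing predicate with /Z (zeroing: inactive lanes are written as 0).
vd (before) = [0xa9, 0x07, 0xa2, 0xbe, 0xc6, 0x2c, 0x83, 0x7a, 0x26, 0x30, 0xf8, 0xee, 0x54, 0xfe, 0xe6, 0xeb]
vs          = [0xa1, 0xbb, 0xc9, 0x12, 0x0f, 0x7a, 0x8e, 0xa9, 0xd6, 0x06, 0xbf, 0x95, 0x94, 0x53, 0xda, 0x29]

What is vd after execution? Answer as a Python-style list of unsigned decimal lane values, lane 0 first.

lane count: 256 div 16 = 16
active while 28+j < 29, i.e. j ∈ [0,1) capped at 16 ⇒ 1
lane  0: sub(0xa9,0xa1) ⇒ 0x08
lane  1: tail/zero ⇒ 0x00
lane  2: tail/zero ⇒ 0x00
lane  3: tail/zero ⇒ 0x00
lane  4: tail/zero ⇒ 0x00
lane  5: tail/zero ⇒ 0x00
lane  6: tail/zero ⇒ 0x00
lane  7: tail/zero ⇒ 0x00
lane  8: tail/zero ⇒ 0x00
lane  9: tail/zero ⇒ 0x00
lane 10: tail/zero ⇒ 0x00
lane 11: tail/zero ⇒ 0x00
lane 12: tail/zero ⇒ 0x00
lane 13: tail/zero ⇒ 0x00
lane 14: tail/zero ⇒ 0x00
lane 15: tail/zero ⇒ 0x00

vd = [8, 0, 0, 0, 0, 0, 0, 0, 0, 0, 0, 0, 0, 0, 0, 0]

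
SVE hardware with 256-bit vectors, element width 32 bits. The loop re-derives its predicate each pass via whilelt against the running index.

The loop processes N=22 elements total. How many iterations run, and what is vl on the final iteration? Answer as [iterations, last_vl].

256-bit reg / 32-bit elem → 8 lanes
iterations = ceil(22/8) = 3; final-pass vl = 6

[iterations, last_vl] = [3, 6]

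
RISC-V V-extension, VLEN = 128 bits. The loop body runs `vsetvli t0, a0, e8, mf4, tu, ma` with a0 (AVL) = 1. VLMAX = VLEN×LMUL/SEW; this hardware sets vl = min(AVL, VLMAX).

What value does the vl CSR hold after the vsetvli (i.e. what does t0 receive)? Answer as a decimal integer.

VLMAX = VLEN×LMUL/SEW = 128×1/4/8 = 4
vl = min(AVL, VLMAX) = min(1, 4) = 1

vl = 1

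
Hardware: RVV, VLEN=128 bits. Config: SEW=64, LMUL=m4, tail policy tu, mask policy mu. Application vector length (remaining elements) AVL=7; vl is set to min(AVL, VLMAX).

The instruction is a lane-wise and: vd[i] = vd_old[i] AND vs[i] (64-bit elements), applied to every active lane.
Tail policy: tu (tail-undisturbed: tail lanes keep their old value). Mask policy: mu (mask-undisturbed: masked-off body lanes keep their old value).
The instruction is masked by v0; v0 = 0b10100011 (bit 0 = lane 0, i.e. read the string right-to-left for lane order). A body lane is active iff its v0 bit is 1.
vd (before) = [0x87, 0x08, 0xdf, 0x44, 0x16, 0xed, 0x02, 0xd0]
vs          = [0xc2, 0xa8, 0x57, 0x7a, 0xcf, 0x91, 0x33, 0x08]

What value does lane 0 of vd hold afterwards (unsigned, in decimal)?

VLMAX = VLEN×LMUL/SEW = 128×4/64 = 8
vl = min(AVL, VLMAX) = min(7, 8) = 7
  i=0: and(0x87,0xc2) → 130
  i=1: and(0x08,0xa8) → 8
  i=2: mask-off/keep → 223
  i=3: mask-off/keep → 68
  i=4: mask-off/keep → 22
  i=5: and(0xed,0x91) → 129
  i=6: mask-off/keep → 2
  i=7: tail/keep → 208

vd[0] = 130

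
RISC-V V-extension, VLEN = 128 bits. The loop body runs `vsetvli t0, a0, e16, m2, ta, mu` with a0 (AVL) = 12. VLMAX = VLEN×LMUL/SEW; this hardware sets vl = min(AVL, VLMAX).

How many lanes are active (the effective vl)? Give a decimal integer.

vl = 12

VLMAX = VLEN×LMUL/SEW = 128×2/16 = 16
vl = min(AVL, VLMAX) = min(12, 16) = 12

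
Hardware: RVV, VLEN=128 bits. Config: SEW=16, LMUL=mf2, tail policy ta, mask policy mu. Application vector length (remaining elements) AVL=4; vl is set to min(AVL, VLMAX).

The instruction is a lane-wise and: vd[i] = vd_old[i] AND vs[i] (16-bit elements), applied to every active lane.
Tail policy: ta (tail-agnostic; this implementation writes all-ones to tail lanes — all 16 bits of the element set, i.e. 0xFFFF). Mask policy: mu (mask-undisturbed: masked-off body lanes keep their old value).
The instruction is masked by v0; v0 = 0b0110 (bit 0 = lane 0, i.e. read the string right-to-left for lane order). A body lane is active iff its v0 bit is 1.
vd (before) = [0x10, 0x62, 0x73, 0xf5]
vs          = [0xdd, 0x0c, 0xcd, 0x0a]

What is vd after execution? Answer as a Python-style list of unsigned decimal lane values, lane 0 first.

vd = [16, 0, 65, 245]

lanes per group: 128·1/2/16 = 4
AVL=4 ≤ VLMAX=4, so vl = 4
vd[0] mask-off/keep -> 0x10
vd[1] and(0x62,0x0c) -> 0x00
vd[2] and(0x73,0xcd) -> 0x41
vd[3] mask-off/keep -> 0xf5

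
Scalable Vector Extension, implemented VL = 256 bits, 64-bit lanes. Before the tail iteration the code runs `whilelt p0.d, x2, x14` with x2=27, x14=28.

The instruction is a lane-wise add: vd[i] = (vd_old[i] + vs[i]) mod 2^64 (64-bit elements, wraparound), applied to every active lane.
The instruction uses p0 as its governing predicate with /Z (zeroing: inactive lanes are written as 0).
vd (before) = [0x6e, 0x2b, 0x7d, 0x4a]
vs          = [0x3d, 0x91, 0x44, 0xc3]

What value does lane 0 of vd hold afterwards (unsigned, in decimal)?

vd[0] = 171

lane count: 256 div 64 = 4
whilelt: lane j active iff 27+j < 28 → j < 1 → 1 active
[0] add(0x6e,0x3d) = 0xab
[1] tail/zero = 0x00
[2] tail/zero = 0x00
[3] tail/zero = 0x00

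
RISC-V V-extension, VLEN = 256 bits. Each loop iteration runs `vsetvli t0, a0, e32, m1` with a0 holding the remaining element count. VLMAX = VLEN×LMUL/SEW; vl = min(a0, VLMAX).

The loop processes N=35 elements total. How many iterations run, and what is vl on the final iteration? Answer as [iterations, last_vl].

VLMAX = VLEN×LMUL/SEW = 256×1/32 = 8
35 elements at 8/iter → 5 passes, remainder 3 on the last

[iterations, last_vl] = [5, 3]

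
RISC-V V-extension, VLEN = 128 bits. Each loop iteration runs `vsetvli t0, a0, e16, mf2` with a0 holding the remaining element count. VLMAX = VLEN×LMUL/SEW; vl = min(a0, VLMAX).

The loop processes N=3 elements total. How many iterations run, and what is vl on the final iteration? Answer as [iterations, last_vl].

[iterations, last_vl] = [1, 3]

VLMAX = VLEN×LMUL/SEW = 128×1/2/16 = 4
iterations = ceil(3/4) = 1; final-pass vl = 3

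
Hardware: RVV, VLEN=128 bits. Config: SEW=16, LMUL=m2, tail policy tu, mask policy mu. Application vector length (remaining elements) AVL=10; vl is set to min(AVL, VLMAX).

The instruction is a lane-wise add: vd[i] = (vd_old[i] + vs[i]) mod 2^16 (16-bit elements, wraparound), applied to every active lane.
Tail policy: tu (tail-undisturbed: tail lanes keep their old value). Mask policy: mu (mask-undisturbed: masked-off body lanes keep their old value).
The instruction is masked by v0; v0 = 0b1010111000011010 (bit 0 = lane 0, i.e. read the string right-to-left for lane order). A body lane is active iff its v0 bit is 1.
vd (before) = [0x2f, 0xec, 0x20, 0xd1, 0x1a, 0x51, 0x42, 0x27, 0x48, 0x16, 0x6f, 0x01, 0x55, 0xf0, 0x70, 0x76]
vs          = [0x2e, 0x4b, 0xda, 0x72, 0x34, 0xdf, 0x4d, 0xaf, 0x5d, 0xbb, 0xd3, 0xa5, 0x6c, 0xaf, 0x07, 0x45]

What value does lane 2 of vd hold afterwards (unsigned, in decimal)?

vd[2] = 32

lanes per group: 128·2/16 = 16
AVL=10 ≤ VLMAX=16, so vl = 10
  i=0: mask-off/keep → 47
  i=1: add(0xec,0x4b) → 311
  i=2: mask-off/keep → 32
  i=3: add(0xd1,0x72) → 323
  i=4: add(0x1a,0x34) → 78
  i=5: mask-off/keep → 81
  i=6: mask-off/keep → 66
  i=7: mask-off/keep → 39
  i=8: mask-off/keep → 72
  i=9: add(0x16,0xbb) → 209
  i=10: tail/keep → 111
  i=11: tail/keep → 1
  i=12: tail/keep → 85
  i=13: tail/keep → 240
  i=14: tail/keep → 112
  i=15: tail/keep → 118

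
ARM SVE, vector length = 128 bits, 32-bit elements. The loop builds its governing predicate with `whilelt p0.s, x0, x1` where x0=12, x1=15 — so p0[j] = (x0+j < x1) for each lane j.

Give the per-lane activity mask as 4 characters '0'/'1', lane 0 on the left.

128-bit reg / 32-bit elem → 4 lanes
whilelt: lane j active iff 12+j < 15 → j < 3 → 3 active
bits (lane 0 leftmost): 1110

predicate = 1110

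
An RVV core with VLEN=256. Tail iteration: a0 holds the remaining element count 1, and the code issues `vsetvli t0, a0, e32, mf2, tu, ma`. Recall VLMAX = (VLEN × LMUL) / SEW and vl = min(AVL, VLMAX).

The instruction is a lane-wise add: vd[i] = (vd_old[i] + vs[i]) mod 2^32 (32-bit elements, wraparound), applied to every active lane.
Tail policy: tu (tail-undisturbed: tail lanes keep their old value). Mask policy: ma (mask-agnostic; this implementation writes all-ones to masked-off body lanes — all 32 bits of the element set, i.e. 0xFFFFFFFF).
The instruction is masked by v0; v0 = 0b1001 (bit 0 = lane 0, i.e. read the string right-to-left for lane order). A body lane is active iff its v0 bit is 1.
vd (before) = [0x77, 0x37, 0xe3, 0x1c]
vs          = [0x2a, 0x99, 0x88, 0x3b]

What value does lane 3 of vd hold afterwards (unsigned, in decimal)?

VLMAX = VLEN×LMUL/SEW = 256×1/2/32 = 4
vl = min(AVL, VLMAX) = min(1, 4) = 1
[0] add(0x77,0x2a) = 0xa1
[1] tail/keep = 0x37
[2] tail/keep = 0xe3
[3] tail/keep = 0x1c

vd[3] = 28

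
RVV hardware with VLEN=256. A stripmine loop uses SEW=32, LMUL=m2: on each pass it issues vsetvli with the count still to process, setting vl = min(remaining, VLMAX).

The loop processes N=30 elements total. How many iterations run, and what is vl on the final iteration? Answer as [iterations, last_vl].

VLMAX = VLEN×LMUL/SEW = 256×2/32 = 16
N=30: ⌈30/16⌉ = 2 iters; last vl = 30 − 1×16 = 14

[iterations, last_vl] = [2, 14]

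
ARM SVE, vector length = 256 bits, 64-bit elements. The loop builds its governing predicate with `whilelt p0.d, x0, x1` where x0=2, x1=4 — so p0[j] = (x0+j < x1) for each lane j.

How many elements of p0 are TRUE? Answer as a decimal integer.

lane count: 256 div 64 = 4
whilelt: lane j active iff 2+j < 4 → j < 2 → 2 active

vl = 2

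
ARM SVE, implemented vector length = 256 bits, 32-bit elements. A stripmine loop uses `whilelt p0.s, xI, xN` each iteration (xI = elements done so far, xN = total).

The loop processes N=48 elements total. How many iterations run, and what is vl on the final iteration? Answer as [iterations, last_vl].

lane count: 256 div 32 = 8
N=48: ⌈48/8⌉ = 6 iters; last vl = 48 − 5×8 = 8

[iterations, last_vl] = [6, 8]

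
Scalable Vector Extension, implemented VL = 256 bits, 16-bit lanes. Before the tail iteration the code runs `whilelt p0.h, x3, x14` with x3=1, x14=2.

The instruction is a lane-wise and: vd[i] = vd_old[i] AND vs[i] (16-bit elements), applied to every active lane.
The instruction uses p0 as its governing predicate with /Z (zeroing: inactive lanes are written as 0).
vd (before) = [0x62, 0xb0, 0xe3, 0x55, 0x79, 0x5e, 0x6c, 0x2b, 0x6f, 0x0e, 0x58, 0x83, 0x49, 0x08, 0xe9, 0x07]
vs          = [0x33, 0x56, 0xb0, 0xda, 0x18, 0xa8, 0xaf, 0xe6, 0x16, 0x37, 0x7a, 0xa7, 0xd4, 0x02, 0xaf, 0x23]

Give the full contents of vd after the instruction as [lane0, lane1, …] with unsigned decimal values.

vd = [34, 0, 0, 0, 0, 0, 0, 0, 0, 0, 0, 0, 0, 0, 0, 0]

256-bit reg / 16-bit elem → 16 lanes
p0[j] = (1+j < 2); true for j=0..0 → 1 lanes set
  i=0: and(0x62,0x33) → 34
  i=1: tail/zero → 0
  i=2: tail/zero → 0
  i=3: tail/zero → 0
  i=4: tail/zero → 0
  i=5: tail/zero → 0
  i=6: tail/zero → 0
  i=7: tail/zero → 0
  i=8: tail/zero → 0
  i=9: tail/zero → 0
  i=10: tail/zero → 0
  i=11: tail/zero → 0
  i=12: tail/zero → 0
  i=13: tail/zero → 0
  i=14: tail/zero → 0
  i=15: tail/zero → 0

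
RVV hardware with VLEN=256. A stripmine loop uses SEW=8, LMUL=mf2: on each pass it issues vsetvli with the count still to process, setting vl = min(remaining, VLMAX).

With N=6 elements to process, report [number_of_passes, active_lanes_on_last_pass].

[iterations, last_vl] = [1, 6]

VLMAX = (256 × 1/2) / 8 = 16 lanes
iterations = ceil(6/16) = 1; final-pass vl = 6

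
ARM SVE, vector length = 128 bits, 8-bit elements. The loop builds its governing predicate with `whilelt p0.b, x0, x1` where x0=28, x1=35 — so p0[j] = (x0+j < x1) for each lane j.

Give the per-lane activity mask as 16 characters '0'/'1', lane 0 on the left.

lane count: 128 div 8 = 16
whilelt: lane j active iff 28+j < 35 → j < 7 → 7 active
bits (lane 0 leftmost): 1111111000000000

predicate = 1111111000000000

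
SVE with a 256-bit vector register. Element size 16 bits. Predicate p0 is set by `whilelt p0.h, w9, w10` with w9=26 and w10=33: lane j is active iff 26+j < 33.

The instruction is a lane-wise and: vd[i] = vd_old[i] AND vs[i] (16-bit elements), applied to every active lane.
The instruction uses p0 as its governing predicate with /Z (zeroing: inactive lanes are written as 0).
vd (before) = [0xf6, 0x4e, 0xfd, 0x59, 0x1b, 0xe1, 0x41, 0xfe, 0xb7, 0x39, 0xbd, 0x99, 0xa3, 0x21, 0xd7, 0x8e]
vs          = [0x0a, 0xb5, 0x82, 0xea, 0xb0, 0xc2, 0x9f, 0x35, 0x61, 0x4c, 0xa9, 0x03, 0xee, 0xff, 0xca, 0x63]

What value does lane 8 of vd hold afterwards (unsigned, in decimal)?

register lanes = 256/16 = 16
active while 26+j < 33, i.e. j ∈ [0,7) capped at 16 ⇒ 7
lane  0: and(0xf6,0x0a) ⇒ 0x02
lane  1: and(0x4e,0xb5) ⇒ 0x04
lane  2: and(0xfd,0x82) ⇒ 0x80
lane  3: and(0x59,0xea) ⇒ 0x48
lane  4: and(0x1b,0xb0) ⇒ 0x10
lane  5: and(0xe1,0xc2) ⇒ 0xc0
lane  6: and(0x41,0x9f) ⇒ 0x01
lane  7: tail/zero ⇒ 0x00
lane  8: tail/zero ⇒ 0x00
lane  9: tail/zero ⇒ 0x00
lane 10: tail/zero ⇒ 0x00
lane 11: tail/zero ⇒ 0x00
lane 12: tail/zero ⇒ 0x00
lane 13: tail/zero ⇒ 0x00
lane 14: tail/zero ⇒ 0x00
lane 15: tail/zero ⇒ 0x00

vd[8] = 0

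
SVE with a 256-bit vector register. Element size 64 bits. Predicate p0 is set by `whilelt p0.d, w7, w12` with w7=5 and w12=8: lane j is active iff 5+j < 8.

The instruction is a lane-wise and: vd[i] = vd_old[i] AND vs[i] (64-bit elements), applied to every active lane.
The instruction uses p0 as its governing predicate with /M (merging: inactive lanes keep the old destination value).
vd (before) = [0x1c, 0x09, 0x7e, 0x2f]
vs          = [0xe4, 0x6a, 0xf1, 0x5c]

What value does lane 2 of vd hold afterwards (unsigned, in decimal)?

256-bit reg / 64-bit elem → 4 lanes
active while 5+j < 8, i.e. j ∈ [0,3) capped at 4 ⇒ 3
  i=0: and(0x1c,0xe4) → 4
  i=1: and(0x09,0x6a) → 8
  i=2: and(0x7e,0xf1) → 112
  i=3: tail/keep → 47

vd[2] = 112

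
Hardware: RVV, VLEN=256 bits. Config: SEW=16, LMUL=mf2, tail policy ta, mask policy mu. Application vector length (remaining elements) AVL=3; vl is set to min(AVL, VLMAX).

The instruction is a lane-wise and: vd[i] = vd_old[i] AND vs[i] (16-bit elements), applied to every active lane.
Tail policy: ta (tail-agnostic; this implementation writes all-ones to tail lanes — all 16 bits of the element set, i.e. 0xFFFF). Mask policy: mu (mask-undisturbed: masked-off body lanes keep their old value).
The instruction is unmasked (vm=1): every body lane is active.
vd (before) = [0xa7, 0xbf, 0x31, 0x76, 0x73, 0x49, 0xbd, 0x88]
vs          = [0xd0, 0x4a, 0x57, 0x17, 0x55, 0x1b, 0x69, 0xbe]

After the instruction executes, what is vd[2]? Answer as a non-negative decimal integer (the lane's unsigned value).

VLMAX = VLEN×LMUL/SEW = 256×1/2/16 = 8
AVL=3 ≤ VLMAX=8, so vl = 3
lane  0: and(0xa7,0xd0) ⇒ 0x80
lane  1: and(0xbf,0x4a) ⇒ 0x0a
lane  2: and(0x31,0x57) ⇒ 0x11
lane  3: tail/ones ⇒ 0xffff
lane  4: tail/ones ⇒ 0xffff
lane  5: tail/ones ⇒ 0xffff
lane  6: tail/ones ⇒ 0xffff
lane  7: tail/ones ⇒ 0xffff

vd[2] = 17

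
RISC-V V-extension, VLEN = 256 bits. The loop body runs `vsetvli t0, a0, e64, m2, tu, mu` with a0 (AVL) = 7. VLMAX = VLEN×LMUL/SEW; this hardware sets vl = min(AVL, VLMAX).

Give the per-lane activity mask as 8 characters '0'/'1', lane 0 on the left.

predicate = 11111110

VLMAX = (256 × 2) / 64 = 8 lanes
vl ← min(7, 8) = 7
bits (lane 0 leftmost): 11111110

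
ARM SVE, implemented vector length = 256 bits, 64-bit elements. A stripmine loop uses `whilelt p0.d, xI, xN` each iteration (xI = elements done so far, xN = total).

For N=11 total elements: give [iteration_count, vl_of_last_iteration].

[iterations, last_vl] = [3, 3]

256-bit reg / 64-bit elem → 4 lanes
iterations = ceil(11/4) = 3; final-pass vl = 3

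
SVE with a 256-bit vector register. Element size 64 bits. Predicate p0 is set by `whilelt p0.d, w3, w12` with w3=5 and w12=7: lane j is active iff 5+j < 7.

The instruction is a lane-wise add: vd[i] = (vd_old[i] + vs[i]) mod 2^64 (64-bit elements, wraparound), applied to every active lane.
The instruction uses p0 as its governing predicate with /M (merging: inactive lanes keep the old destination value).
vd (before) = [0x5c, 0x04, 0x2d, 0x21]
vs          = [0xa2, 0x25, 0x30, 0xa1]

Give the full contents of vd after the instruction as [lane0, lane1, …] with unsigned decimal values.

vd = [254, 41, 45, 33]

256-bit reg / 64-bit elem → 4 lanes
whilelt: lane j active iff 5+j < 7 → j < 2 → 2 active
  i=0: add(0x5c,0xa2) → 254
  i=1: add(0x04,0x25) → 41
  i=2: tail/keep → 45
  i=3: tail/keep → 33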